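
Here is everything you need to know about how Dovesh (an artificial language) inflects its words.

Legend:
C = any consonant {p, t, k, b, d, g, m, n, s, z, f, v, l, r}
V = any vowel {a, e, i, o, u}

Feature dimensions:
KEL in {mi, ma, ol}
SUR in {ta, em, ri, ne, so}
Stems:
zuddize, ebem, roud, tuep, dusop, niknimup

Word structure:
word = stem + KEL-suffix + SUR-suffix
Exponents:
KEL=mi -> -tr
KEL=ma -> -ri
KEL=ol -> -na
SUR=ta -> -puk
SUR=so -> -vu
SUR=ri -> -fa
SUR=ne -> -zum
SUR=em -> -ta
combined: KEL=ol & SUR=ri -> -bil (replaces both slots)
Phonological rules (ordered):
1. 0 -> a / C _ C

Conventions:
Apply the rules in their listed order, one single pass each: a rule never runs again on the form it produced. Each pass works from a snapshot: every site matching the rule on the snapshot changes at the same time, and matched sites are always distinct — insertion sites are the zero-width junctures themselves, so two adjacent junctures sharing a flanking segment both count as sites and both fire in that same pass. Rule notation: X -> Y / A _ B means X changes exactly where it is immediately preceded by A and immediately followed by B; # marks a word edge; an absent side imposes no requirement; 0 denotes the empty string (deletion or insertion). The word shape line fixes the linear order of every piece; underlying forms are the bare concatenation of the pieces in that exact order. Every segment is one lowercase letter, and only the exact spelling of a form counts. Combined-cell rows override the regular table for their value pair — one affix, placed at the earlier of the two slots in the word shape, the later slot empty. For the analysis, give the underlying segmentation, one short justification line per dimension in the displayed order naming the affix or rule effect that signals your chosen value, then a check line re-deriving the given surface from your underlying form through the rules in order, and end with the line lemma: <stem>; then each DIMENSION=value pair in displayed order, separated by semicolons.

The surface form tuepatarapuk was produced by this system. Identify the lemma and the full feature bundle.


underlying: tuep-tr-puk
KEL=mi - signalled by the affix -tr
SUR=ta - signalled by the affix -puk
check: tueptrpuk -> tuepatarapuk
lemma: tuep; KEL=mi; SUR=ta


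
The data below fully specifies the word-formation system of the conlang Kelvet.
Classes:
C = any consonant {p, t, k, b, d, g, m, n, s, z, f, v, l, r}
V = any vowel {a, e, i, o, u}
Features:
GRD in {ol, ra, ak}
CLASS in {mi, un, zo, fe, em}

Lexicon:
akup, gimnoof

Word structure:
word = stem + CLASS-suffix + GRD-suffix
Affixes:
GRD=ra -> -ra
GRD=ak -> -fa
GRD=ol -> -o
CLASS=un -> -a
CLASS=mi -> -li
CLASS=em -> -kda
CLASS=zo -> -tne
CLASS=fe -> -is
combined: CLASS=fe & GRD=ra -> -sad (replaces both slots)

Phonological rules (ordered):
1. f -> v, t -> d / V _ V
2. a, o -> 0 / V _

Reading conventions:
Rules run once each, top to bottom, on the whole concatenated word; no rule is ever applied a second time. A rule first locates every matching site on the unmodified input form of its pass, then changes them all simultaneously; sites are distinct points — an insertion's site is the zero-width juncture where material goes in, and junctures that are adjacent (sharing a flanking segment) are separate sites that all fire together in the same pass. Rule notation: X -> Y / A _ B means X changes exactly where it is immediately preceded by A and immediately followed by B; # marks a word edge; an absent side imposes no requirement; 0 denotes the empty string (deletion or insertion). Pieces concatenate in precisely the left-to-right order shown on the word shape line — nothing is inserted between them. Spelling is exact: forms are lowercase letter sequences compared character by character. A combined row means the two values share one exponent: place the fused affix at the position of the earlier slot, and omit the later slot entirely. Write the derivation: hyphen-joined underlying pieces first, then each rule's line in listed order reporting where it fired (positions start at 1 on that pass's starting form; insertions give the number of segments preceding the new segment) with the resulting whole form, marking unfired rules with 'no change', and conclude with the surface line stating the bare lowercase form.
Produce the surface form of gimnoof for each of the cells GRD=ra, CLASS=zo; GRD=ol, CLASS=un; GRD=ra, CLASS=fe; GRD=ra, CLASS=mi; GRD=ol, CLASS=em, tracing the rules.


cell GRD=ra, CLASS=zo:
underlying: gimnoof-tne-ra
1. f -> v, t -> d / V _ V: no change
2. a, o -> 0 / V _: fires at position(s) 6: gimnoftnera
surface: gimnoftnera

cell GRD=ol, CLASS=un:
underlying: gimnoof-a-o
1. f -> v, t -> d / V _ V: fires at position(s) 7: gimnoovao
2. a, o -> 0 / V _: fires at position(s) 6, 9: gimnova
surface: gimnova

cell GRD=ra, CLASS=fe:
underlying: gimnoof-sad
1. f -> v, t -> d / V _ V: no change
2. a, o -> 0 / V _: fires at position(s) 6: gimnofsad
surface: gimnofsad

cell GRD=ra, CLASS=mi:
underlying: gimnoof-li-ra
1. f -> v, t -> d / V _ V: no change
2. a, o -> 0 / V _: fires at position(s) 6: gimnoflira
surface: gimnoflira

cell GRD=ol, CLASS=em:
underlying: gimnoof-kda-o
1. f -> v, t -> d / V _ V: no change
2. a, o -> 0 / V _: fires at position(s) 6, 11: gimnofkda
surface: gimnofkda


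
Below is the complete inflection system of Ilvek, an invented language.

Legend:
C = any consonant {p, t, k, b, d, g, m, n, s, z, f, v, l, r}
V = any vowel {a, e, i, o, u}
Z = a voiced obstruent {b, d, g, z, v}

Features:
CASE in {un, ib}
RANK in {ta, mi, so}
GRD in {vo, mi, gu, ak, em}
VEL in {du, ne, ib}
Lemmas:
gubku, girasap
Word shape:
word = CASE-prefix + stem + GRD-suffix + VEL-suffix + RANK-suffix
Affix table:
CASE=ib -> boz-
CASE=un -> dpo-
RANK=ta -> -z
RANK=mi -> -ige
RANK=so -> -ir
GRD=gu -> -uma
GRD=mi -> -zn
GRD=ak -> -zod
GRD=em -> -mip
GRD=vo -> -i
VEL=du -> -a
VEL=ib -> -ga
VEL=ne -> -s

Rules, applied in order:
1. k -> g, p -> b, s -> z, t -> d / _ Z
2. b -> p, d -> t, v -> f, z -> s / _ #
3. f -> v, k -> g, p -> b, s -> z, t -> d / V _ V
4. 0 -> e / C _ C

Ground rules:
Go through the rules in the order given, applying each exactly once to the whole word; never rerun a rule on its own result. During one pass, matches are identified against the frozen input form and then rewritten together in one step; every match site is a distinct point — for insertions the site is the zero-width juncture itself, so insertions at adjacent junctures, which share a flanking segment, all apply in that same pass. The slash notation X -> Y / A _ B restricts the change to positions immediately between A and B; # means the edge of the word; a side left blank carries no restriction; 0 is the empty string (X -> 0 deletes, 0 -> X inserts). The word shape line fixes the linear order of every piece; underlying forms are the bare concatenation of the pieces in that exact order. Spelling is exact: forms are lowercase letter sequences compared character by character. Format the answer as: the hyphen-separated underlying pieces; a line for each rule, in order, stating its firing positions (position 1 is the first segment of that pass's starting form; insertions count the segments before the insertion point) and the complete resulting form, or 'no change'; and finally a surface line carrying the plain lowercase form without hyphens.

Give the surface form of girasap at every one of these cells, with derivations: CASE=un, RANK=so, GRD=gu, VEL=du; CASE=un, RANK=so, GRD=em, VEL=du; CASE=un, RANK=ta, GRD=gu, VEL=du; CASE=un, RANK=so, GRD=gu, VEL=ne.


cell CASE=un, RANK=so, GRD=gu, VEL=du:
underlying: dpo-girasap-uma-a-ir
1. k -> g, p -> b, s -> z, t -> d / _ Z: no change
2. b -> p, d -> t, v -> f, z -> s / _ #: no change
3. f -> v, k -> g, p -> b, s -> z, t -> d / V _ V: fires at position(s) 8, 10: dpogirazabumaair
4. 0 -> e / C _ C: inserts after position(s) 1: depogirazabumaair
surface: depogirazabumaair

cell CASE=un, RANK=so, GRD=em, VEL=du:
underlying: dpo-girasap-mip-a-ir
1. k -> g, p -> b, s -> z, t -> d / _ Z: no change
2. b -> p, d -> t, v -> f, z -> s / _ #: no change
3. f -> v, k -> g, p -> b, s -> z, t -> d / V _ V: fires at position(s) 8, 13: dpogirazapmibair
4. 0 -> e / C _ C: inserts after position(s) 1, 10: depogirazapemibair
surface: depogirazapemibair

cell CASE=un, RANK=ta, GRD=gu, VEL=du:
underlying: dpo-girasap-uma-a-z
1. k -> g, p -> b, s -> z, t -> d / _ Z: no change
2. b -> p, d -> t, v -> f, z -> s / _ #: fires at position(s) 15: dpogirasapumaas
3. f -> v, k -> g, p -> b, s -> z, t -> d / V _ V: fires at position(s) 8, 10: dpogirazabumaas
4. 0 -> e / C _ C: inserts after position(s) 1: depogirazabumaas
surface: depogirazabumaas

cell CASE=un, RANK=so, GRD=gu, VEL=ne:
underlying: dpo-girasap-uma-s-ir
1. k -> g, p -> b, s -> z, t -> d / _ Z: no change
2. b -> p, d -> t, v -> f, z -> s / _ #: no change
3. f -> v, k -> g, p -> b, s -> z, t -> d / V _ V: fires at position(s) 8, 10, 14: dpogirazabumazir
4. 0 -> e / C _ C: inserts after position(s) 1: depogirazabumazir
surface: depogirazabumazir


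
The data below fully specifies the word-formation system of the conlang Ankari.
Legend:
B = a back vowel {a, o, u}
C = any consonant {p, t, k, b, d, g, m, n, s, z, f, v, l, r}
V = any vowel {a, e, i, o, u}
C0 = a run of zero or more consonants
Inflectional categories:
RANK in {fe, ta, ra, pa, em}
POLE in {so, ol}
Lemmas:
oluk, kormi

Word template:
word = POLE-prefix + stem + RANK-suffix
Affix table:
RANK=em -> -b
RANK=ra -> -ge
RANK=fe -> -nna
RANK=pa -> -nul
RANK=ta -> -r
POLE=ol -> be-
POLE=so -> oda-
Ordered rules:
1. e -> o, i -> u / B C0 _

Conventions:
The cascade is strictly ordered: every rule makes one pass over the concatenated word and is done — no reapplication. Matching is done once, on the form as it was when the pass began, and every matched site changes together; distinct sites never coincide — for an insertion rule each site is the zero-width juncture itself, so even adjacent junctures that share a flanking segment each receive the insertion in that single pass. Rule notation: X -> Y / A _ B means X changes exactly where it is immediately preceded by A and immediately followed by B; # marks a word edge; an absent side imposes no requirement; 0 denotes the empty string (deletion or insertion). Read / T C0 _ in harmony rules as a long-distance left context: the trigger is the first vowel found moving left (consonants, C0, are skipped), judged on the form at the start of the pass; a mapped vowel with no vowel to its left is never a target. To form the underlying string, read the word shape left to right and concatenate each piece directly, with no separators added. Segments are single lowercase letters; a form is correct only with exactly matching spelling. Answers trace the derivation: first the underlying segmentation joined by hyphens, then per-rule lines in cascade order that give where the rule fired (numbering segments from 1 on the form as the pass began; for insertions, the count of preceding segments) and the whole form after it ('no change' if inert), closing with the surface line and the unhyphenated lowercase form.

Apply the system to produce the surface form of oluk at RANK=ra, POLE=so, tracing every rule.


underlying: oda-oluk-ge
1. e -> o, i -> u / B C0 _: fires at position(s) 9: odaolukgo
surface: odaolukgo


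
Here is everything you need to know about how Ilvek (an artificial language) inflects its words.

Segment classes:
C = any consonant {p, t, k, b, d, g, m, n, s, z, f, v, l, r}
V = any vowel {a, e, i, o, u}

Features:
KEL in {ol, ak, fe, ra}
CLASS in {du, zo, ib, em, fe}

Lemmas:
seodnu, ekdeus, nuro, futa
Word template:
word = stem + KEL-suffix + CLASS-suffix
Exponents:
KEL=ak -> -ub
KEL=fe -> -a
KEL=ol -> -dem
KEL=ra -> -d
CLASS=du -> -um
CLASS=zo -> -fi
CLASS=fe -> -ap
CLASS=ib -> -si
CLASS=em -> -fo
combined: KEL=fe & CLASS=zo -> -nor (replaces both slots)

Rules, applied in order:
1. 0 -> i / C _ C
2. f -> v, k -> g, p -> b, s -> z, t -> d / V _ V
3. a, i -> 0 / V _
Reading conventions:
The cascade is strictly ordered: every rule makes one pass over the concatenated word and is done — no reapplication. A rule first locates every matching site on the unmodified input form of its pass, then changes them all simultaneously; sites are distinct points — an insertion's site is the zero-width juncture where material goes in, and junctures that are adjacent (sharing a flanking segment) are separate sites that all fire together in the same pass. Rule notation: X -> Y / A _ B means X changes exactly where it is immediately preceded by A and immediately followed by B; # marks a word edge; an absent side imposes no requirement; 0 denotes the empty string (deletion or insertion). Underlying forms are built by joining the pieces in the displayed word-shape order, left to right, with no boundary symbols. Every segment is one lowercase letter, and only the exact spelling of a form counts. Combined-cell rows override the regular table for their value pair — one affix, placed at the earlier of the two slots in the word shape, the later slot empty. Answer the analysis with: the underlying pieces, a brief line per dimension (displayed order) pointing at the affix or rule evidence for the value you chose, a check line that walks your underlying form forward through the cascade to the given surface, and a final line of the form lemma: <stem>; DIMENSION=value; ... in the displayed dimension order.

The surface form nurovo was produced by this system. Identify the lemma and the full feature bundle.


underlying: nuro-a-fo
KEL=fe - signalled by the affix -a
CLASS=em - signalled by the affix -fo
check: nuroafo -> nuroafo -> nuroavo -> nurovo
lemma: nuro; KEL=fe; CLASS=em


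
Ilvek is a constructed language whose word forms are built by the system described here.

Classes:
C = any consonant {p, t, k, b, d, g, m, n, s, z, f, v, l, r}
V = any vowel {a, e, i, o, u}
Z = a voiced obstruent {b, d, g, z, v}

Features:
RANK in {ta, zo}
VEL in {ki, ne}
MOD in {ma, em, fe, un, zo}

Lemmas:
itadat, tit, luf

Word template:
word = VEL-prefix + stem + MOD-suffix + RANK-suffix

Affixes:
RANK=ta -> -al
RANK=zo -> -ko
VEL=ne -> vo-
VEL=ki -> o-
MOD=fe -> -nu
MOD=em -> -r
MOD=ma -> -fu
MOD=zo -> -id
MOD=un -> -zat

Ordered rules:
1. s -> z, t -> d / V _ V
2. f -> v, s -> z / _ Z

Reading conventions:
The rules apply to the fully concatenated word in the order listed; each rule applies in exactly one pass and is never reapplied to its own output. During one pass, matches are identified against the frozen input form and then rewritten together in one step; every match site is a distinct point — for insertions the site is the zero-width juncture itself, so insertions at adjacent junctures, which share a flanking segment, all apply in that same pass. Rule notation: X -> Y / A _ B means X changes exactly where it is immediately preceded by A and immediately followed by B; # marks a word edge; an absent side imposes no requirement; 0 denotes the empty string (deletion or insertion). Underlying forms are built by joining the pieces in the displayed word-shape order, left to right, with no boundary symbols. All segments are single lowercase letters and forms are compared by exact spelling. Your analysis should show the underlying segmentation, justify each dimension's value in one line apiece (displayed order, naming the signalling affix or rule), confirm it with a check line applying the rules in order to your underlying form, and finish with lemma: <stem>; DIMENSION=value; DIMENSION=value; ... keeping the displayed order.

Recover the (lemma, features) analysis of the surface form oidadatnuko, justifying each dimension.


underlying: o-itadat-nu-ko
RANK=zo - signalled by the affix -ko
VEL=ki - signalled by the affix o-
MOD=fe - signalled by the affix -nu
check: oitadatnuko -> oidadatnuko -> oidadatnuko
lemma: itadat; RANK=zo; VEL=ki; MOD=fe


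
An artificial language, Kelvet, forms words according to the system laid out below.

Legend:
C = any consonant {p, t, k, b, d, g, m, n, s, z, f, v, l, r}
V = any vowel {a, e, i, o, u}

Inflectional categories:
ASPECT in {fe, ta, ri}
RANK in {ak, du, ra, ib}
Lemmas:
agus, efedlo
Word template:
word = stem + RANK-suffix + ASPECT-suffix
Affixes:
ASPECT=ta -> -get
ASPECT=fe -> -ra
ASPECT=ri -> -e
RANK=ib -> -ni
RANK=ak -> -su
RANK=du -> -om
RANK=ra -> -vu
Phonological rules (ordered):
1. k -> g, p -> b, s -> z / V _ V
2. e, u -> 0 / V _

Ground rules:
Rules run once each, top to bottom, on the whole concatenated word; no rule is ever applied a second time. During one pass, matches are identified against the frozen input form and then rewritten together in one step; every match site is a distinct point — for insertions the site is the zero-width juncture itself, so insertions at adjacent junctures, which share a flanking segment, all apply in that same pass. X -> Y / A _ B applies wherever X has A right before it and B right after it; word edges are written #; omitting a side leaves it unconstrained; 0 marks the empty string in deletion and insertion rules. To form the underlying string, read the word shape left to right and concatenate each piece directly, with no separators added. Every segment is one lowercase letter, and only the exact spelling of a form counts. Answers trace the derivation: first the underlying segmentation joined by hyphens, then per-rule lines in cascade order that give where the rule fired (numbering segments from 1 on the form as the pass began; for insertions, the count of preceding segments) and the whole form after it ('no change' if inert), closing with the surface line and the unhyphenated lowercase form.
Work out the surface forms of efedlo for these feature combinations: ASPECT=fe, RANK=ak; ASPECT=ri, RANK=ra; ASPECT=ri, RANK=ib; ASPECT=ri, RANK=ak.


cell ASPECT=fe, RANK=ak:
underlying: efedlo-su-ra
1. k -> g, p -> b, s -> z / V _ V: fires at position(s) 7: efedlozura
2. e, u -> 0 / V _: no change
surface: efedlozura

cell ASPECT=ri, RANK=ra:
underlying: efedlo-vu-e
1. k -> g, p -> b, s -> z / V _ V: no change
2. e, u -> 0 / V _: fires at position(s) 9: efedlovu
surface: efedlovu

cell ASPECT=ri, RANK=ib:
underlying: efedlo-ni-e
1. k -> g, p -> b, s -> z / V _ V: no change
2. e, u -> 0 / V _: fires at position(s) 9: efedloni
surface: efedloni

cell ASPECT=ri, RANK=ak:
underlying: efedlo-su-e
1. k -> g, p -> b, s -> z / V _ V: fires at position(s) 7: efedlozue
2. e, u -> 0 / V _: fires at position(s) 9: efedlozu
surface: efedlozu


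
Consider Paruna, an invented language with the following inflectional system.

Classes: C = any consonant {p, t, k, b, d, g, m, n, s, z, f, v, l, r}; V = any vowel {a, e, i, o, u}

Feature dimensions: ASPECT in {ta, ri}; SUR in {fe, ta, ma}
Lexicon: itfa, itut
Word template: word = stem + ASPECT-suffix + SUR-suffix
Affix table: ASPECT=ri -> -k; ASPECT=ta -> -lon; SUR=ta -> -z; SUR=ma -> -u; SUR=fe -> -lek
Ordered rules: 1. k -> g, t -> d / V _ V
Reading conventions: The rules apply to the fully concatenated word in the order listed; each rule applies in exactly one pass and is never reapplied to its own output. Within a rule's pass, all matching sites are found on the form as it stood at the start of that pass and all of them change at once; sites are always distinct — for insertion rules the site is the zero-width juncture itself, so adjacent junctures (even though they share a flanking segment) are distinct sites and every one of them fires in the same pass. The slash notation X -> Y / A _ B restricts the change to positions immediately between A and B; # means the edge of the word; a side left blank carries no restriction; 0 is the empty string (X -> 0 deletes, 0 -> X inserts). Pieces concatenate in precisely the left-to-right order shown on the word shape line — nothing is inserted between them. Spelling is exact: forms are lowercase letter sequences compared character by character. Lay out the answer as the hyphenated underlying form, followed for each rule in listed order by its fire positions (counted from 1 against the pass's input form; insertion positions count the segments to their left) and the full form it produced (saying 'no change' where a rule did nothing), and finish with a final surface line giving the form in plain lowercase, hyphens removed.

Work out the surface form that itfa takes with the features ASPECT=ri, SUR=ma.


underlying: itfa-k-u
1. k -> g, t -> d / V _ V: fires at position(s) 5: itfagu
surface: itfagu


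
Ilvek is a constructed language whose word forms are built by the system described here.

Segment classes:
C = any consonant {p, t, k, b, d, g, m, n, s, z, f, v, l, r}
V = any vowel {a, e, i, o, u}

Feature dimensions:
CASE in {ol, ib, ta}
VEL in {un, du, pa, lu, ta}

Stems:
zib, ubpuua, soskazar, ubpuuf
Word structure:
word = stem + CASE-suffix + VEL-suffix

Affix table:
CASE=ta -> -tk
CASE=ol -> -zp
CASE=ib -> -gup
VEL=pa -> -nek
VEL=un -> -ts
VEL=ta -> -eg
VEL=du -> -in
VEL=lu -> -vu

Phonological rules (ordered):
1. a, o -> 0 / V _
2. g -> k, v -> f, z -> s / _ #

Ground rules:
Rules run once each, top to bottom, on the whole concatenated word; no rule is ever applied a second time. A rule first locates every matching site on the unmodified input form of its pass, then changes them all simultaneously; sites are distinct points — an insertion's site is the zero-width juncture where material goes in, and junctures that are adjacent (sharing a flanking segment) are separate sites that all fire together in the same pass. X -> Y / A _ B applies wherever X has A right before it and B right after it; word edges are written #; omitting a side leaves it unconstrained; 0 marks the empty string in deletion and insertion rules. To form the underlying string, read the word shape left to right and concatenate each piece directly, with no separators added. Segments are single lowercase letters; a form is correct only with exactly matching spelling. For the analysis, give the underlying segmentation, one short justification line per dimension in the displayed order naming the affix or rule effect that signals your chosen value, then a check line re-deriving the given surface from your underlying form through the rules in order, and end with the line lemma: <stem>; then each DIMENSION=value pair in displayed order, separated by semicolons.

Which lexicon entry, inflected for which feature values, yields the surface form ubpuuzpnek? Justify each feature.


underlying: ubpuua-zp-nek
CASE=ol - signalled by the affix -zp
VEL=pa - signalled by the affix -nek
check: ubpuuazpnek -> ubpuuzpnek -> ubpuuzpnek
lemma: ubpuua; CASE=ol; VEL=pa


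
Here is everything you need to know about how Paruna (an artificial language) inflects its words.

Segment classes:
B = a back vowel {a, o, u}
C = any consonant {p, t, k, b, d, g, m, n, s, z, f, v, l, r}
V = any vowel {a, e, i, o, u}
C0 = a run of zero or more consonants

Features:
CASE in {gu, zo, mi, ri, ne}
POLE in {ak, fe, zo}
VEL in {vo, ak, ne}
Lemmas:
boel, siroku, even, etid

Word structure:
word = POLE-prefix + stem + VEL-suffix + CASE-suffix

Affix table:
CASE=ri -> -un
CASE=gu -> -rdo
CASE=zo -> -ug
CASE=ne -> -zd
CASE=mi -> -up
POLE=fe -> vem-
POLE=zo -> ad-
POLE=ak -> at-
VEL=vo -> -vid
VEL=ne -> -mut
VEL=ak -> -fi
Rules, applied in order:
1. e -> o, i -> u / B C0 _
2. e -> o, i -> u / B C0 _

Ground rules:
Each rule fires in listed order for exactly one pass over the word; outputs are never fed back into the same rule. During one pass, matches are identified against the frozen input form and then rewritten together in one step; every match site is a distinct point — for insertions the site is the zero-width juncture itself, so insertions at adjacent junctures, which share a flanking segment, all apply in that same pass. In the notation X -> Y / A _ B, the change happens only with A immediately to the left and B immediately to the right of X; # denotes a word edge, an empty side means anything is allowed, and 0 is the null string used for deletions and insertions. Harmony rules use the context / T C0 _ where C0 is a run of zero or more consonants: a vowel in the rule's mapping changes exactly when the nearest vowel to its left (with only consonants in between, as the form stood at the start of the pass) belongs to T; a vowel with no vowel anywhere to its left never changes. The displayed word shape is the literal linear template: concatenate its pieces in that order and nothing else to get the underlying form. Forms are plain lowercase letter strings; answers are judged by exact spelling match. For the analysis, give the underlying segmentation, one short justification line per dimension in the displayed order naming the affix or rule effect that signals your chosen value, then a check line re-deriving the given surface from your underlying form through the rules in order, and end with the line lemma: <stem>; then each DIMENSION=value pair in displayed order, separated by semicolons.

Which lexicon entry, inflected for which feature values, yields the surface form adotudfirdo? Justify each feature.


underlying: ad-etid-fi-rdo
CASE=gu - signalled by the affix -rdo
POLE=zo - signalled by the affix ad-
VEL=ak - signalled by the affix -fi
check: adetidfirdo -> adotidfirdo -> adotudfirdo
lemma: etid; CASE=gu; POLE=zo; VEL=ak


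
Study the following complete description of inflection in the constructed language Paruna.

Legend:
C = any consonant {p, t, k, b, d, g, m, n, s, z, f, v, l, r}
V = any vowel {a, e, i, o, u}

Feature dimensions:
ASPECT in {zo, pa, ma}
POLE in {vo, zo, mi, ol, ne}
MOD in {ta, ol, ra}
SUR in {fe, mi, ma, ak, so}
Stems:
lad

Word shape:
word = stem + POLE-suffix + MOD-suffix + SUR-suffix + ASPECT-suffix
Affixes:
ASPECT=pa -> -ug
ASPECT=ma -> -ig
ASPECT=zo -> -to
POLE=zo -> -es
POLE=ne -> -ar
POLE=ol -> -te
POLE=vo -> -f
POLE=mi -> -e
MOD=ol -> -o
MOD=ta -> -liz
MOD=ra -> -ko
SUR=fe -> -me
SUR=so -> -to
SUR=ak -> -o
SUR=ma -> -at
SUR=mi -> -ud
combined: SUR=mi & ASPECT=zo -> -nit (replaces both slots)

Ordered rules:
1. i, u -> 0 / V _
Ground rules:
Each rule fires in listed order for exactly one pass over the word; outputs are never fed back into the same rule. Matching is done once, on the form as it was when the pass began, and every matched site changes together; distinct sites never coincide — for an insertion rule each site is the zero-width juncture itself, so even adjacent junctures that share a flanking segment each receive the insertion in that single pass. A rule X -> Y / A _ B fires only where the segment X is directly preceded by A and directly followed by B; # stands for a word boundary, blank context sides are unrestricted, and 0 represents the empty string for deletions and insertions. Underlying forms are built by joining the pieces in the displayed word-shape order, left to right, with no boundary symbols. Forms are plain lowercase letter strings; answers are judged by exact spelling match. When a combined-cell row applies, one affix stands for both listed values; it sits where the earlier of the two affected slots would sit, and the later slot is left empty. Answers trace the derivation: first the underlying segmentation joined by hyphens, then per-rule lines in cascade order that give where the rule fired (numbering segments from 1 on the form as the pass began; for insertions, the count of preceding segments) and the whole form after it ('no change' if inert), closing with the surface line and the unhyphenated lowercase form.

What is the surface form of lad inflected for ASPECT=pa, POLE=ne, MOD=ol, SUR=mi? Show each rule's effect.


underlying: lad-ar-o-ud-ug
1. i, u -> 0 / V _: fires at position(s) 7: ladarodug
surface: ladarodug


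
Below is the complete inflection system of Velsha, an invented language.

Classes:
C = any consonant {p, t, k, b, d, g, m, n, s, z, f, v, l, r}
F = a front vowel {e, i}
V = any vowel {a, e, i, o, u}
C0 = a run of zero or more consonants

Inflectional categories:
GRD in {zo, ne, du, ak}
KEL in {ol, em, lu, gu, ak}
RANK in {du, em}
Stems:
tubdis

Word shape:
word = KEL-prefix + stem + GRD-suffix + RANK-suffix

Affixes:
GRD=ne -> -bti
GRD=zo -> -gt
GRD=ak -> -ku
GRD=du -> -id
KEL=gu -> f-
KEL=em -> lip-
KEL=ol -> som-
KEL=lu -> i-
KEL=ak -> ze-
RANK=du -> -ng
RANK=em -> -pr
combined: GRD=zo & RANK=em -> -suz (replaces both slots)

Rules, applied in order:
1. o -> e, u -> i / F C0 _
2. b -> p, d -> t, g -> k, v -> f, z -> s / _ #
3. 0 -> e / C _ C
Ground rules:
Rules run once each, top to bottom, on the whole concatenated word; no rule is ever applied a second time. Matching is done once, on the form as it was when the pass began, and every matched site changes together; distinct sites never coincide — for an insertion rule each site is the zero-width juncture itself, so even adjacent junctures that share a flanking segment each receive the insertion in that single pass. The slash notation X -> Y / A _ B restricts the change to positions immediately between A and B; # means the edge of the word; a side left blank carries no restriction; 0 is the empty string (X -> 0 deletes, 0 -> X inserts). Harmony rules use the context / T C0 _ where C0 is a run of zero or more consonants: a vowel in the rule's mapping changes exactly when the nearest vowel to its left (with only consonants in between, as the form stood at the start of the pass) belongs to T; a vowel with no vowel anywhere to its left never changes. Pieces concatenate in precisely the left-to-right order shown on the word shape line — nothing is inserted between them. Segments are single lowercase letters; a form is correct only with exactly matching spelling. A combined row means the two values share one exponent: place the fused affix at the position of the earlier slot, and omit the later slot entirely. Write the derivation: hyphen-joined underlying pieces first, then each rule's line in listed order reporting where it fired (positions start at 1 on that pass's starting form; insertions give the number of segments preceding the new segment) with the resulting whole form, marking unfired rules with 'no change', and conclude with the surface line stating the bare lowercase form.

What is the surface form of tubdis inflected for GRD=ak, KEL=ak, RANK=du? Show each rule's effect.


underlying: ze-tubdis-ku-ng
1. o -> e, u -> i / F C0 _: fires at position(s) 4, 10: zetibdisking
2. b -> p, d -> t, g -> k, v -> f, z -> s / _ #: fires at position(s) 12: zetibdiskink
3. 0 -> e / C _ C: inserts after position(s) 5, 8, 11: zetibedisekinek
surface: zetibedisekinek


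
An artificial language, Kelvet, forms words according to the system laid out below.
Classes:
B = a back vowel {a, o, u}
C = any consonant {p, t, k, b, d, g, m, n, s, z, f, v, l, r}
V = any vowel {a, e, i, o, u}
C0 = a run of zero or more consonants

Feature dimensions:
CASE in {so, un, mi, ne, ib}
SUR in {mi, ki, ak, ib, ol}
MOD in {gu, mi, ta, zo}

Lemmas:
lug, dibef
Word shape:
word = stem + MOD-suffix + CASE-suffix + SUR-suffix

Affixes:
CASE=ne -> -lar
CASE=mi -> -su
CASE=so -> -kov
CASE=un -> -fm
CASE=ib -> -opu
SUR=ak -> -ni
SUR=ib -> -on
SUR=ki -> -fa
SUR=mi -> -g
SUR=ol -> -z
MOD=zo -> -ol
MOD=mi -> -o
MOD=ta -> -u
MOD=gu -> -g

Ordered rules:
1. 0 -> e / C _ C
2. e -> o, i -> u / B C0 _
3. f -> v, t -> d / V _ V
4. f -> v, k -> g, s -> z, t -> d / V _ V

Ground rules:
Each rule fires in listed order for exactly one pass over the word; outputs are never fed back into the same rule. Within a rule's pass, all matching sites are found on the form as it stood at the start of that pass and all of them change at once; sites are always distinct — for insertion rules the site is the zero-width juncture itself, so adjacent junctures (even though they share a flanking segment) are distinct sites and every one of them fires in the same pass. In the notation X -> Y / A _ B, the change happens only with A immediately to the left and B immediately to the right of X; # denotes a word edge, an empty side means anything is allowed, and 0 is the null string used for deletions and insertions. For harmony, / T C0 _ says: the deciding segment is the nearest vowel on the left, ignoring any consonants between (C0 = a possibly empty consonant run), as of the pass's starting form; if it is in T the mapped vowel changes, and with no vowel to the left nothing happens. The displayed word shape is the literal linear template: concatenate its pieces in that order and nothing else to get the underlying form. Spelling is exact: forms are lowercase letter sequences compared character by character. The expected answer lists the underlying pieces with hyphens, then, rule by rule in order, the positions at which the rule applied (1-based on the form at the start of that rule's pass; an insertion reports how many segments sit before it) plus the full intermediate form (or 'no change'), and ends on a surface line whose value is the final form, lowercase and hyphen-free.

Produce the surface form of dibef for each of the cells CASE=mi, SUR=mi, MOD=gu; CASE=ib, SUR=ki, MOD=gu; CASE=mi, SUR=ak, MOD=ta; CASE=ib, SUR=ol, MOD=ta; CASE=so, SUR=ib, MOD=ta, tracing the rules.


cell CASE=mi, SUR=mi, MOD=gu:
underlying: dibef-g-su-g
1. 0 -> e / C _ C: inserts after position(s) 5, 6: dibefegesug
2. e -> o, i -> u / B C0 _: no change
3. f -> v, t -> d / V _ V: fires at position(s) 5: dibevegesug
4. f -> v, k -> g, s -> z, t -> d / V _ V: fires at position(s) 9: dibevegezug
surface: dibevegezug

cell CASE=ib, SUR=ki, MOD=gu:
underlying: dibef-g-opu-fa
1. 0 -> e / C _ C: inserts after position(s) 5: dibefegopufa
2. e -> o, i -> u / B C0 _: no change
3. f -> v, t -> d / V _ V: fires at position(s) 5, 11: dibevegopuva
4. f -> v, k -> g, s -> z, t -> d / V _ V: no change
surface: dibevegopuva

cell CASE=mi, SUR=ak, MOD=ta:
underlying: dibef-u-su-ni
1. 0 -> e / C _ C: no change
2. e -> o, i -> u / B C0 _: fires at position(s) 10: dibefusunu
3. f -> v, t -> d / V _ V: fires at position(s) 5: dibevusunu
4. f -> v, k -> g, s -> z, t -> d / V _ V: fires at position(s) 7: dibevuzunu
surface: dibevuzunu

cell CASE=ib, SUR=ol, MOD=ta:
underlying: dibef-u-opu-z
1. 0 -> e / C _ C: no change
2. e -> o, i -> u / B C0 _: no change
3. f -> v, t -> d / V _ V: fires at position(s) 5: dibevuopuz
4. f -> v, k -> g, s -> z, t -> d / V _ V: no change
surface: dibevuopuz

cell CASE=so, SUR=ib, MOD=ta:
underlying: dibef-u-kov-on
1. 0 -> e / C _ C: no change
2. e -> o, i -> u / B C0 _: no change
3. f -> v, t -> d / V _ V: fires at position(s) 5: dibevukovon
4. f -> v, k -> g, s -> z, t -> d / V _ V: fires at position(s) 7: dibevugovon
surface: dibevugovon


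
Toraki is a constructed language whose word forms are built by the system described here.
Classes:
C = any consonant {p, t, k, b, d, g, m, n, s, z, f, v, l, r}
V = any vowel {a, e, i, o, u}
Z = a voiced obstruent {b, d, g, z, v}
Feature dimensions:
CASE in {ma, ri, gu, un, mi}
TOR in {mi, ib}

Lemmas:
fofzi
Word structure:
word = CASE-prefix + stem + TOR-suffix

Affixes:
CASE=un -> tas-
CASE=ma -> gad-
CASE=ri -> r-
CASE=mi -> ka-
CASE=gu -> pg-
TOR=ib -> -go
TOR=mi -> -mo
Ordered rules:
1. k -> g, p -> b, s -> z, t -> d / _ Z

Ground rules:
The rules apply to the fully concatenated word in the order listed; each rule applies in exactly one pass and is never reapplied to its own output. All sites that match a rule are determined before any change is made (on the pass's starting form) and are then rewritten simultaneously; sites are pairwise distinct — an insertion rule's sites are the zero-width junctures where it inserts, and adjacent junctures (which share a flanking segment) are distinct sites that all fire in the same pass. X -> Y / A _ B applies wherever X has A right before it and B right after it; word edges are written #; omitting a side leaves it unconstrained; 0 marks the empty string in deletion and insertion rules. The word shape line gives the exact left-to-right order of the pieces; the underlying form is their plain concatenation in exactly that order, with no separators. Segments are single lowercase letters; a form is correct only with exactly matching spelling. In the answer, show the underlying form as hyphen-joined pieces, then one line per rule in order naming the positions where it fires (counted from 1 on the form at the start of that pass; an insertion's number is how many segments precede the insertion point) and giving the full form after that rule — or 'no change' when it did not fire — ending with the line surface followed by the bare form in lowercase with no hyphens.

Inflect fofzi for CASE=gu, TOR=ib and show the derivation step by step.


underlying: pg-fofzi-go
1. k -> g, p -> b, s -> z, t -> d / _ Z: fires at position(s) 1: bgfofzigo
surface: bgfofzigo


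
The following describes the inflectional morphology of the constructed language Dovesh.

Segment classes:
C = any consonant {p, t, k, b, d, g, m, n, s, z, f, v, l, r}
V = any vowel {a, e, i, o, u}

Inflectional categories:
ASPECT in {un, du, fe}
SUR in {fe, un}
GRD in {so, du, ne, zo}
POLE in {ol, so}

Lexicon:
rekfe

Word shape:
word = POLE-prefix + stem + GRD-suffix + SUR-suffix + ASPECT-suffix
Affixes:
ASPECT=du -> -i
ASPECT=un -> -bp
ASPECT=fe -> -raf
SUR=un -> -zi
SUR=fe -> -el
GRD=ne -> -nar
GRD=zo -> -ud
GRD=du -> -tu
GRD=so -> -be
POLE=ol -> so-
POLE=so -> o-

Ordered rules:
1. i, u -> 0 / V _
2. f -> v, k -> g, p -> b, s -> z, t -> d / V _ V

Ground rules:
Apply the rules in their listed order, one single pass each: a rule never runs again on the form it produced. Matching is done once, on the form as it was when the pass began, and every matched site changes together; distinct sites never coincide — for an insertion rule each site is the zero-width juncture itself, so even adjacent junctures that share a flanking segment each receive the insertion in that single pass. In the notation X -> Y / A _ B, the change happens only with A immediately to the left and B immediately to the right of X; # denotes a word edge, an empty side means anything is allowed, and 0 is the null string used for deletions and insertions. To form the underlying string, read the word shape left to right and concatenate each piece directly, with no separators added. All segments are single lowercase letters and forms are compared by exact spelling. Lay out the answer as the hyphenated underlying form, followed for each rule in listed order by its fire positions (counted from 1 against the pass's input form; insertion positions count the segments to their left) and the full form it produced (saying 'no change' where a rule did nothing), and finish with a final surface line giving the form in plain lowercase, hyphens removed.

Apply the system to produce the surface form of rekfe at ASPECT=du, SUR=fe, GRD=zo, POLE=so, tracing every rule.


underlying: o-rekfe-ud-el-i
1. i, u -> 0 / V _: fires at position(s) 7: orekfedeli
2. f -> v, k -> g, p -> b, s -> z, t -> d / V _ V: no change
surface: orekfedeli


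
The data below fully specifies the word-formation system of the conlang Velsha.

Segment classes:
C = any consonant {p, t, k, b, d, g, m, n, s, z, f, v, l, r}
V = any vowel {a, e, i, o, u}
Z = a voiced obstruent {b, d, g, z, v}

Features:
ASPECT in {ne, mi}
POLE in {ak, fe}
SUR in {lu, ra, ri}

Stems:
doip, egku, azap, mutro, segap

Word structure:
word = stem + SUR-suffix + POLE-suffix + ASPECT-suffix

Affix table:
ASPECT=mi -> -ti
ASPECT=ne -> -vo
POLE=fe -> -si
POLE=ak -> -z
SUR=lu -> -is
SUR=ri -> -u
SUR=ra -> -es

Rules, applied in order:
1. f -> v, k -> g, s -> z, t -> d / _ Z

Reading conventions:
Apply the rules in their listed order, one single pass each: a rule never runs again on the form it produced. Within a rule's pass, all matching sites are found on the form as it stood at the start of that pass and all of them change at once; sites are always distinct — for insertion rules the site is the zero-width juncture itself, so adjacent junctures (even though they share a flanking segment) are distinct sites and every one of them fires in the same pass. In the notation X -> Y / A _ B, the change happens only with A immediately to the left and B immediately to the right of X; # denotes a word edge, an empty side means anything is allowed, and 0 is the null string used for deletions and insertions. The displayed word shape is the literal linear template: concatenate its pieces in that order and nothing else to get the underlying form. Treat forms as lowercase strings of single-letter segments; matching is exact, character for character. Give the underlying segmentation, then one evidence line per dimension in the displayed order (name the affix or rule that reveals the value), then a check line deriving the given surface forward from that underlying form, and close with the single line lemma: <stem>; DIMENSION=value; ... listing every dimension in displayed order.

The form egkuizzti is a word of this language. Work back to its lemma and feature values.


underlying: egku-is-z-ti
ASPECT=mi - signalled by the affix -ti
POLE=ak - signalled by the affix -z
SUR=lu - signalled by the affix -is
check: egkuiszti -> egkuizzti
lemma: egku; ASPECT=mi; POLE=ak; SUR=lu
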